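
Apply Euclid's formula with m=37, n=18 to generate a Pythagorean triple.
(1045, 1332, 1693)

Euclid's formula: a = m² - n², b = 2mn, c = m² + n²
m = 37, n = 18
a = 37² - 18² = 1369 - 324 = 1045
b = 2 × 37 × 18 = 1332
c = 37² + 18² = 1369 + 324 = 1693
Verification: 1045² + 1332² = 1092025 + 1774224 = 2866249 = 1693² ✓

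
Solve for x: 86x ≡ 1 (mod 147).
53

gcd(86, 147) = 1, so the inverse exists.
Extended Euclidean algorithm on (147, 86):
147 = 1 × 86 + 61  ⟹  61 = (1)·147 + (-1)·86
86 = 1 × 61 + 25  ⟹  25 = (-1)·147 + (2)·86
61 = 2 × 25 + 11  ⟹  11 = (3)·147 + (-5)·86
25 = 2 × 11 + 3  ⟹  3 = (-7)·147 + (12)·86
11 = 3 × 3 + 2  ⟹  2 = (24)·147 + (-41)·86
3 = 1 × 2 + 1  ⟹  1 = (-31)·147 + (53)·86
So (53)·86 ≡ 1 (mod 147), i.e. 86^(-1) ≡ 53 (mod 147).
Check: 86 × 53 = 4558 ≡ 1 (mod 147)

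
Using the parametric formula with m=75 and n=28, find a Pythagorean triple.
(4841, 4200, 6409)

Euclid's formula: a = m² - n², b = 2mn, c = m² + n²
m = 75, n = 28
a = 75² - 28² = 5625 - 784 = 4841
b = 2 × 75 × 28 = 4200
c = 75² + 28² = 5625 + 784 = 6409
Verification: 4841² + 4200² = 23435281 + 17640000 = 41075281 = 6409² ✓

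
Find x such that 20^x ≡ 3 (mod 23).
12

Baby-step giant-step with step n = ⌈√23⌉ = 5.
Baby steps 20^j mod 23 (j:value) for j=0..4: 0:1, 1:20, 2:9, 3:19, 4:12.
Giant-step multiplier: 20^(-5) ≡ 20^(22-5) = 20^17 ≡ 7 (mod 23).
Giant steps γ_i = 3·7^i mod 23: γ_0=3, γ_1=21, γ_2=9 (in table at j=2).
x = i·n + j = 2·5 + 2 = 12.
Check: 20^12 ≡ 3 (mod 23).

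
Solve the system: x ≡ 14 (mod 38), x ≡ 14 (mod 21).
14

Using Chinese Remainder Theorem:
M = 38 × 21 = 798
M1 = 21, M2 = 38
y1 = 21^(-1) mod 38 = 29
y2 = 38^(-1) mod 21 = 5
x = (14×21×29 + 14×38×5) mod 798 = 14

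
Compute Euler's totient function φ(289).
272

289 = 17^2
φ(n) = n × ∏(1 - 1/p) for each prime p dividing n
φ(289) = 289 × (1 - 1/17) = 272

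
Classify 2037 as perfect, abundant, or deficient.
deficient

Proper divisors of 2037: sum = 1 + 3 + 7 + 21 + 97 + 291 + 679 = 1099
Since 1099 < 2037, 2037 is deficient.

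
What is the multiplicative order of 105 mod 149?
4

149 is prime, so ord(105) divides φ(149) = 148.
Divisors of 148: 1, 2, 4, 37, 74, 148.
Repeated squaring: 105^1 ≡ 105, 105^2 ≡ 148, 105^4 ≡ 1, 105^8 ≡ 1, 105^16 ≡ 1, 105^32 ≡ 1, 105^64 ≡ 1, 105^128 ≡ 1 (mod 149).
Test 105^d mod 149 for each divisor d in increasing order:
105^1 ≡ 105
105^2 ≡ 148
105^4 ≡ 1  ← first divisor giving 1
The order is 4.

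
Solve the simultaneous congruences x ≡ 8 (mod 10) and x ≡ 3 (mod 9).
48

Using Chinese Remainder Theorem:
M = 10 × 9 = 90
M1 = 9, M2 = 10
y1 = 9^(-1) mod 10 = 9
y2 = 10^(-1) mod 9 = 1
x = (8×9×9 + 3×10×1) mod 90 = 48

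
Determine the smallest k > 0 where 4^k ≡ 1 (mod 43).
7

43 is prime, so ord(4) divides φ(43) = 42.
Divisors of 42: 1, 2, 3, 6, 7, 14, 21, 42.
Repeated squaring: 4^1 ≡ 4, 4^2 ≡ 16, 4^4 ≡ 41, 4^8 ≡ 4, 4^16 ≡ 16, 4^32 ≡ 41 (mod 43).
Test 4^d mod 43 for each divisor d in increasing order:
4^1 ≡ 4
4^2 ≡ 16
4^3 = 4^2·4^1 ≡ 21
4^6 = 4^4·4^2 ≡ 11
4^7 = 4^4·4^2·4^1 ≡ 1  ← first divisor giving 1
The order is 7.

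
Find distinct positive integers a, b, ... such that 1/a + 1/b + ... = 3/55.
1/19 + 1/523 + 1/546535

Greedy algorithm:
3/55: ceiling(55/3) = 19, use 1/19
2/1045: ceiling(1045/2) = 523, use 1/523
1/546535: ceiling(546535/1) = 546535, use 1/546535
Result: 3/55 = 1/19 + 1/523 + 1/546535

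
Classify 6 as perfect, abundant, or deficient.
perfect

Proper divisors of 6: sum = 1 + 2 + 3 = 6
Since 6 = 6, 6 is perfect.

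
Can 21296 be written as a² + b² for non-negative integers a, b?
Not possible

Factorization: 21296 = 2^4 × 11^3
By Fermat: n is sum of two squares iff every prime p ≡ 3 (mod 4) appears to even power.
Prime(s) ≡ 3 (mod 4) with odd exponent: [(11, 3)]
Therefore 21296 cannot be expressed as a² + b².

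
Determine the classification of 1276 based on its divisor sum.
deficient

Proper divisors of 1276: sum = 1 + 2 + 4 + 11 + 22 + 29 + 44 + 58 + 116 + 319 + 638 = 1244
Since 1244 < 1276, 1276 is deficient.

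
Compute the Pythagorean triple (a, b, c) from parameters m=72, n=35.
(3959, 5040, 6409)

Euclid's formula: a = m² - n², b = 2mn, c = m² + n²
m = 72, n = 35
a = 72² - 35² = 5184 - 1225 = 3959
b = 2 × 72 × 35 = 5040
c = 72² + 35² = 5184 + 1225 = 6409
Verification: 3959² + 5040² = 15673681 + 25401600 = 41075281 = 6409² ✓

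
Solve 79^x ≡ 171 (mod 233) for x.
134

Baby-step giant-step with step n = ⌈√233⌉ = 16.
Baby steps 79^j mod 233 (j:value) for j=0..15: 0:1, 1:79, 2:183, 3:11, 4:170, 5:149, 6:121, 7:6, 8:8, 9:166, 10:66, 11:88, 12:195, 13:27, 14:36, 15:48.
Giant-step multiplier: 79^(-16) ≡ 79^(232-16) = 79^216 ≡ 142 (mod 233).
Giant steps γ_i = 171·142^i mod 233: γ_0=171, γ_1=50, γ_2=110, γ_3=9, γ_4=113, γ_5=202, γ_6=25, γ_7=55, γ_8=121 (in table at j=6).
x = i·n + j = 8·16 + 6 = 134.
Check: 79^134 ≡ 171 (mod 233).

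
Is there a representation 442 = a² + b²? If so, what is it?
1² + 21² (a=1, b=21)

Factorization: 442 = 2 × 13 × 17
By Fermat: n is sum of two squares iff every prime p ≡ 3 (mod 4) appears to even power.
All primes ≡ 3 (mod 4) appear to even power.
Search a = 0, 1, 2, … for 442 - a² a perfect square: first hit at a = 1: 442 - 1 = 441 = 21².
442 = 1² + 21² = 1 + 441 ✓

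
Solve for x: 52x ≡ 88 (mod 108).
x ≡ 10 (mod 27)

gcd(52, 108) = 4, which divides 88, so solutions exist.
Divide through by 4: 13x ≡ 22 (mod 27).
Find 13^(-1) mod 27 by the extended Euclidean algorithm:
27 = 2 × 13 + 1  ⟹  1 = (1)·27 + (-2)·13
So (-2)·13 ≡ 1 (mod 27), i.e. 13^(-1) ≡ -2 ≡ 25 (mod 27).
x ≡ 25 × 22 = 550 ≡ 10 (mod 27).
Check: 52 × 10 = 520 ≡ 88 (mod 108).
x ≡ 10 (mod 27), giving 4 solutions mod 108.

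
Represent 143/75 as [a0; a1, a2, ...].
[1; 1, 9, 1, 2, 2]

Euclidean algorithm steps:
143 = 1 × 75 + 68
75 = 1 × 68 + 7
68 = 9 × 7 + 5
7 = 1 × 5 + 2
5 = 2 × 2 + 1
2 = 2 × 1 + 0
Continued fraction: [1; 1, 9, 1, 2, 2]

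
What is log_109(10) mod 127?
3

Baby-step giant-step with step n = ⌈√127⌉ = 12.
Baby steps 109^j mod 127 (j:value) for j=0..11: 0:1, 1:109, 2:70, 3:10, 4:74, 5:65, 6:100, 7:105, 8:15, 9:111, 10:34, 11:23.
h = 10 is already in the table at j=3, so x = 3.
Check: 109^3 ≡ 10 (mod 127).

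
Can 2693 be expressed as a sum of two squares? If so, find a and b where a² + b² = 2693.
22² + 47² (a=22, b=47)

Factorization: 2693 = 2693
By Fermat: n is sum of two squares iff every prime p ≡ 3 (mod 4) appears to even power.
All primes ≡ 3 (mod 4) appear to even power.
Search a = 0, 1, 2, … for 2693 - a² a perfect square: first hit at a = 22: 2693 - 484 = 2209 = 47².
2693 = 22² + 47² = 484 + 2209 ✓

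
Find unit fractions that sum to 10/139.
1/14 + 1/1946

Greedy algorithm:
10/139: ceiling(139/10) = 14, use 1/14
1/1946: ceiling(1946/1) = 1946, use 1/1946
Result: 10/139 = 1/14 + 1/1946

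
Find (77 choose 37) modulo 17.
11

Using Lucas' theorem:
Write n=77 and k=37 in base 17:
n in base 17: [4, 9]
k in base 17: [2, 3]
C(77,37) mod 17 = ∏ C(n_i, k_i) mod 17
Digit binomials (mod 17): C(4,2) = 6; C(9,3) = 84 ≡ 16
Product: 6 × 16 = 96 ≡ 11 (mod 17)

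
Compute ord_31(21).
30

31 is prime, so ord(21) divides φ(31) = 30.
Divisors of 30: 1, 2, 3, 5, 6, 10, 15, 30.
Repeated squaring: 21^1 ≡ 21, 21^2 ≡ 7, 21^4 ≡ 18, 21^8 ≡ 14, 21^16 ≡ 10 (mod 31).
Test 21^d mod 31 for each divisor d in increasing order:
21^1 ≡ 21
21^2 ≡ 7
21^3 = 21^2·21^1 ≡ 23
21^5 = 21^4·21^1 ≡ 6
21^6 = 21^4·21^2 ≡ 2
21^10 = 21^8·21^2 ≡ 5
21^15 = 21^8·21^4·21^2·21^1 ≡ 30
21^30 = 21^16·21^8·21^4·21^2 ≡ 1  ← first divisor giving 1
The order is 30.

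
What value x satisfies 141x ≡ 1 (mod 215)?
61

gcd(141, 215) = 1, so the inverse exists.
Extended Euclidean algorithm on (215, 141):
215 = 1 × 141 + 74  ⟹  74 = (1)·215 + (-1)·141
141 = 1 × 74 + 67  ⟹  67 = (-1)·215 + (2)·141
74 = 1 × 67 + 7  ⟹  7 = (2)·215 + (-3)·141
67 = 9 × 7 + 4  ⟹  4 = (-19)·215 + (29)·141
7 = 1 × 4 + 3  ⟹  3 = (21)·215 + (-32)·141
4 = 1 × 3 + 1  ⟹  1 = (-40)·215 + (61)·141
So (61)·141 ≡ 1 (mod 215), i.e. 141^(-1) ≡ 61 (mod 215).
Check: 141 × 61 = 8601 ≡ 1 (mod 215)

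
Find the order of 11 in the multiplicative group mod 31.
30

31 is prime, so ord(11) divides φ(31) = 30.
Divisors of 30: 1, 2, 3, 5, 6, 10, 15, 30.
Repeated squaring: 11^1 ≡ 11, 11^2 ≡ 28, 11^4 ≡ 9, 11^8 ≡ 19, 11^16 ≡ 20 (mod 31).
Test 11^d mod 31 for each divisor d in increasing order:
11^1 ≡ 11
11^2 ≡ 28
11^3 = 11^2·11^1 ≡ 29
11^5 = 11^4·11^1 ≡ 6
11^6 = 11^4·11^2 ≡ 4
11^10 = 11^8·11^2 ≡ 5
11^15 = 11^8·11^4·11^2·11^1 ≡ 30
11^30 = 11^16·11^8·11^4·11^2 ≡ 1  ← first divisor giving 1
The order is 30.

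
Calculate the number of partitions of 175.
435157697830

p(n) counts ways to write n as a sum of positive integers (order ignored).
Euler's pentagonal recurrence: p(k) = p(k-1) + p(k-2) - p(k-5) - p(k-7) + p(k-12) + p(k-15) - ... (offsets j(3j∓1)/2, signs ++--, p(0)=1, p(<0)=0).
DP table for k = 0..174: p(0)=1, p(1)=1, p(2)=2, p(3)=3, p(4)=5, p(5)=7, p(6)=11, p(7)=15, p(8)=22, p(9)=30, p(10)=42, p(11)=56, p(12)=77, p(13)=101, p(14)=135, p(15)=176, p(16)=231, p(17)=297, p(18)=385, p(19)=490, p(20)=627, p(21)=792, p(22)=1002, p(23)=1255, p(24)=1575, p(25)=1958, p(26)=2436, p(27)=3010, p(28)=3718, p(29)=4565, p(30)=5604, p(31)=6842, p(32)=8349, p(33)=10143, p(34)=12310, p(35)=14883, p(36)=17977, p(37)=21637, p(38)=26015, p(39)=31185, p(40)=37338, p(41)=44583, p(42)=53174, p(43)=63261, p(44)=75175, p(45)=89134, p(46)=105558, p(47)=124754, p(48)=147273, p(49)=173525, p(50)=204226, p(51)=239943, p(52)=281589, p(53)=329931, p(54)=386155, p(55)=451276, p(56)=526823, p(57)=614154, p(58)=715220, p(59)=831820, p(60)=966467, p(61)=1121505, p(62)=1300156, p(63)=1505499, p(64)=1741630, p(65)=2012558, p(66)=2323520, p(67)=2679689, p(68)=3087735, p(69)=3554345, p(70)=4087968, p(71)=4697205, p(72)=5392783, p(73)=6185689, p(74)=7089500, p(75)=8118264, p(76)=9289091, p(77)=10619863, p(78)=12132164, p(79)=13848650, p(80)=15796476, p(81)=18004327, p(82)=20506255, p(83)=23338469, p(84)=26543660, p(85)=30167357, p(86)=34262962, p(87)=38887673, p(88)=44108109, p(89)=49995925, p(90)=56634173, p(91)=64112359, p(92)=72533807, p(93)=82010177, p(94)=92669720, p(95)=104651419, p(96)=118114304, p(97)=133230930, p(98)=150198136, p(99)=169229875, p(100)=190569292, p(101)=214481126, p(102)=241265379, p(103)=271248950, p(104)=304801365, p(105)=342325709, p(106)=384276336, p(107)=431149389, p(108)=483502844, p(109)=541946240, p(110)=607163746, p(111)=679903203, p(112)=761002156, p(113)=851376628, p(114)=952050665, p(115)=1064144451, p(116)=1188908248, p(117)=1327710076, p(118)=1482074143, p(119)=1653668665, p(120)=1844349560, p(121)=2056148051, p(122)=2291320912, p(123)=2552338241, p(124)=2841940500, p(125)=3163127352, p(126)=3519222692, p(127)=3913864295, p(128)=4351078600, p(129)=4835271870, p(130)=5371315400, p(131)=5964539504, p(132)=6620830889, p(133)=7346629512, p(134)=8149040695, p(135)=9035836076, p(136)=10015581680, p(137)=11097645016, p(138)=12292341831, p(139)=13610949895, p(140)=15065878135, p(141)=16670689208, p(142)=18440293320, p(143)=20390982757, p(144)=22540654445, p(145)=24908858009, p(146)=27517052599, p(147)=30388671978, p(148)=33549419497, p(149)=37027355200, p(150)=40853235313, p(151)=45060624582, p(152)=49686288421, p(153)=54770336324, p(154)=60356673280, p(155)=66493182097, p(156)=73232243759, p(157)=80630964769, p(158)=88751778802, p(159)=97662728555, p(160)=107438159466, p(161)=118159068427, p(162)=129913904637, p(163)=142798995930, p(164)=156919475295, p(165)=172389800255, p(166)=189334822579, p(167)=207890420102, p(168)=228204732751, p(169)=250438925115, p(170)=274768617130, p(171)=301384802048, p(172)=330495499613, p(173)=362326859895, p(174)=397125074750.
Final step: p(175) = p(174) + p(173) - p(170) - p(168) + p(163) + p(160) - p(153) - p(149) + p(140) + p(135) - p(124) - p(118) + p(105) + p(98) - p(83) - p(75) + p(58) + p(49) - p(30) - p(20)
= 397125074750 + 362326859895 - 274768617130 - 228204732751 + 142798995930 + 107438159466 - 54770336324 - 37027355200 + 15065878135 + 9035836076 - 2841940500 - 1482074143 + 342325709 + 150198136 - 23338469 - 8118264 + 715220 + 173525 - 5604 - 627
= 435157697830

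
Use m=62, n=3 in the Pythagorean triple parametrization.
(3835, 372, 3853)

Euclid's formula: a = m² - n², b = 2mn, c = m² + n²
m = 62, n = 3
a = 62² - 3² = 3844 - 9 = 3835
b = 2 × 62 × 3 = 372
c = 62² + 3² = 3844 + 9 = 3853
Verification: 3835² + 372² = 14707225 + 138384 = 14845609 = 3853² ✓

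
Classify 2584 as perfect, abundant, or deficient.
abundant

Proper divisors of 2584: sum = 1 + 2 + 4 + 8 + 17 + 19 + 34 + 38 + 68 + 76 + 136 + 152 + 323 + 646 + 1292 = 2816
Since 2816 > 2584, 2584 is abundant.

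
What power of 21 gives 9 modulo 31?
28

Baby-step giant-step with step n = ⌈√31⌉ = 6.
Baby steps 21^j mod 31 (j:value) for j=0..5: 0:1, 1:21, 2:7, 3:23, 4:18, 5:6.
Giant-step multiplier: 21^(-6) ≡ 21^(30-6) = 21^24 ≡ 16 (mod 31).
Giant steps γ_i = 9·16^i mod 31: γ_0=9, γ_1=20, γ_2=10, γ_3=5, γ_4=18 (in table at j=4).
x = i·n + j = 4·6 + 4 = 28.
Check: 21^28 ≡ 9 (mod 31).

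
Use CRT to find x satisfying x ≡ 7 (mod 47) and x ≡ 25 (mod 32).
665

Using Chinese Remainder Theorem:
M = 47 × 32 = 1504
M1 = 32, M2 = 47
y1 = 32^(-1) mod 47 = 25
y2 = 47^(-1) mod 32 = 15
x = (7×32×25 + 25×47×15) mod 1504 = 665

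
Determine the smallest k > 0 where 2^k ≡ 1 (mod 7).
3

7 is prime, so ord(2) divides φ(7) = 6.
Divisors of 6: 1, 2, 3, 6.
Repeated squaring: 2^1 ≡ 2, 2^2 ≡ 4, 2^4 ≡ 2 (mod 7).
Test 2^d mod 7 for each divisor d in increasing order:
2^1 ≡ 2
2^2 ≡ 4
2^3 = 2^2·2^1 ≡ 1  ← first divisor giving 1
The order is 3.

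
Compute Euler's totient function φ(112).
48

112 = 2^4 × 7
φ(n) = n × ∏(1 - 1/p) for each prime p dividing n
φ(112) = 112 × (1 - 1/2) × (1 - 1/7) = 48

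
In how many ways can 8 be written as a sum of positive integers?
22

p(n) counts ways to write n as a sum of positive integers (order ignored).
Examples: 8; 7 + 1; 6 + 2; 6 + 1 + 1; 5 + 3; ... (22 total)
p(8) = 22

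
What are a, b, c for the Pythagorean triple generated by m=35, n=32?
(201, 2240, 2249)

Euclid's formula: a = m² - n², b = 2mn, c = m² + n²
m = 35, n = 32
a = 35² - 32² = 1225 - 1024 = 201
b = 2 × 35 × 32 = 2240
c = 35² + 32² = 1225 + 1024 = 2249
Verification: 201² + 2240² = 40401 + 5017600 = 5058001 = 2249² ✓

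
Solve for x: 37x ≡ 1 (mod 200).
173

gcd(37, 200) = 1, so the inverse exists.
Extended Euclidean algorithm on (200, 37):
200 = 5 × 37 + 15  ⟹  15 = (1)·200 + (-5)·37
37 = 2 × 15 + 7  ⟹  7 = (-2)·200 + (11)·37
15 = 2 × 7 + 1  ⟹  1 = (5)·200 + (-27)·37
So (-27)·37 ≡ 1 (mod 200), i.e. 37^(-1) ≡ -27 ≡ 173 (mod 200).
Check: 37 × 173 = 6401 ≡ 1 (mod 200)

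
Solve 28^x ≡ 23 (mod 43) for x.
20

Baby-step giant-step with step n = ⌈√43⌉ = 7.
Baby steps 28^j mod 43 (j:value) for j=0..6: 0:1, 1:28, 2:10, 3:22, 4:14, 5:5, 6:11.
Giant-step multiplier: 28^(-7) ≡ 28^(42-7) = 28^35 ≡ 37 (mod 43).
Giant steps γ_i = 23·37^i mod 43: γ_0=23, γ_1=34, γ_2=11 (in table at j=6).
x = i·n + j = 2·7 + 6 = 20.
Check: 28^20 ≡ 23 (mod 43).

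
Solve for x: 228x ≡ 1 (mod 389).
360

gcd(228, 389) = 1, so the inverse exists.
Extended Euclidean algorithm on (389, 228):
389 = 1 × 228 + 161  ⟹  161 = (1)·389 + (-1)·228
228 = 1 × 161 + 67  ⟹  67 = (-1)·389 + (2)·228
161 = 2 × 67 + 27  ⟹  27 = (3)·389 + (-5)·228
67 = 2 × 27 + 13  ⟹  13 = (-7)·389 + (12)·228
27 = 2 × 13 + 1  ⟹  1 = (17)·389 + (-29)·228
So (-29)·228 ≡ 1 (mod 389), i.e. 228^(-1) ≡ -29 ≡ 360 (mod 389).
Check: 228 × 360 = 82080 ≡ 1 (mod 389)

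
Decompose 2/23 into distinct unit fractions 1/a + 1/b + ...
1/12 + 1/276

Greedy algorithm:
2/23: ceiling(23/2) = 12, use 1/12
1/276: ceiling(276/1) = 276, use 1/276
Result: 2/23 = 1/12 + 1/276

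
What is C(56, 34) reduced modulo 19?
17

Using Lucas' theorem:
Write n=56 and k=34 in base 19:
n in base 19: [2, 18]
k in base 19: [1, 15]
C(56,34) mod 19 = ∏ C(n_i, k_i) mod 19
Digit binomials (mod 19): C(2,1) = 2; C(18,15) = 816 ≡ 18
Product: 2 × 18 = 36 ≡ 17 (mod 19)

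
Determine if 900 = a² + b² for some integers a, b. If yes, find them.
0² + 30² (a=0, b=30)

Factorization: 900 = 2^2 × 3^2 × 5^2
By Fermat: n is sum of two squares iff every prime p ≡ 3 (mod 4) appears to even power.
All primes ≡ 3 (mod 4) appear to even power.
Search a = 0, 1, 2, … for 900 - a² a perfect square: first hit at a = 0: 900 - 0 = 900 = 30².
900 = 0² + 30² = 0 + 900 ✓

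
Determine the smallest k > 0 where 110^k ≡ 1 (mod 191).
190

191 is prime, so ord(110) divides φ(191) = 190.
Divisors of 190: 1, 2, 5, 10, 19, 38, 95, 190.
Repeated squaring: 110^1 ≡ 110, 110^2 ≡ 67, 110^4 ≡ 96, 110^8 ≡ 48, 110^16 ≡ 12, 110^32 ≡ 144, 110^64 ≡ 108, 110^128 ≡ 13 (mod 191).
Test 110^d mod 191 for each divisor d in increasing order:
110^1 ≡ 110
110^2 ≡ 67
110^5 = 110^4·110^1 ≡ 55
110^10 = 110^8·110^2 ≡ 160
110^19 = 110^16·110^2·110^1 ≡ 7
110^38 = 110^32·110^4·110^2 ≡ 49
110^95 = 110^64·110^16·110^8·110^4·110^2·110^1 ≡ 190
110^190 = 110^128·110^32·110^16·110^8·110^4·110^2 ≡ 1  ← first divisor giving 1
The order is 190.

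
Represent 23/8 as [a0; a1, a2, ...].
[2; 1, 7]

Euclidean algorithm steps:
23 = 2 × 8 + 7
8 = 1 × 7 + 1
7 = 7 × 1 + 0
Continued fraction: [2; 1, 7]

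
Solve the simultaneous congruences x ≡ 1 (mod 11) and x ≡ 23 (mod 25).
23

Using Chinese Remainder Theorem:
M = 11 × 25 = 275
M1 = 25, M2 = 11
y1 = 25^(-1) mod 11 = 4
y2 = 11^(-1) mod 25 = 16
x = (1×25×4 + 23×11×16) mod 275 = 23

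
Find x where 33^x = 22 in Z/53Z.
41

Baby-step giant-step with step n = ⌈√53⌉ = 8.
Baby steps 33^j mod 53 (j:value) for j=0..7: 0:1, 1:33, 2:29, 3:3, 4:46, 5:34, 6:9, 7:32.
Giant-step multiplier: 33^(-8) ≡ 33^(52-8) = 33^44 ≡ 13 (mod 53).
Giant steps γ_i = 22·13^i mod 53: γ_0=22, γ_1=21, γ_2=8, γ_3=51, γ_4=27, γ_5=33 (in table at j=1).
x = i·n + j = 5·8 + 1 = 41.
Check: 33^41 ≡ 22 (mod 53).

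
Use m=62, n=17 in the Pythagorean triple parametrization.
(3555, 2108, 4133)

Euclid's formula: a = m² - n², b = 2mn, c = m² + n²
m = 62, n = 17
a = 62² - 17² = 3844 - 289 = 3555
b = 2 × 62 × 17 = 2108
c = 62² + 17² = 3844 + 289 = 4133
Verification: 3555² + 2108² = 12638025 + 4443664 = 17081689 = 4133² ✓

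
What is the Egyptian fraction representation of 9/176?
1/20 + 1/880

Greedy algorithm:
9/176: ceiling(176/9) = 20, use 1/20
1/880: ceiling(880/1) = 880, use 1/880
Result: 9/176 = 1/20 + 1/880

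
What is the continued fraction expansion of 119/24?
[4; 1, 23]

Euclidean algorithm steps:
119 = 4 × 24 + 23
24 = 1 × 23 + 1
23 = 23 × 1 + 0
Continued fraction: [4; 1, 23]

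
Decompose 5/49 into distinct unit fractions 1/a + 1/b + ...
1/10 + 1/490

Greedy algorithm:
5/49: ceiling(49/5) = 10, use 1/10
1/490: ceiling(490/1) = 490, use 1/490
Result: 5/49 = 1/10 + 1/490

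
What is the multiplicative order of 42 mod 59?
58

59 is prime, so ord(42) divides φ(59) = 58.
Divisors of 58: 1, 2, 29, 58.
Repeated squaring: 42^1 ≡ 42, 42^2 ≡ 53, 42^4 ≡ 36, 42^8 ≡ 57, 42^16 ≡ 4, 42^32 ≡ 16 (mod 59).
Test 42^d mod 59 for each divisor d in increasing order:
42^1 ≡ 42
42^2 ≡ 53
42^29 = 42^16·42^8·42^4·42^1 ≡ 58
42^58 = 42^32·42^16·42^8·42^2 ≡ 1  ← first divisor giving 1
The order is 58.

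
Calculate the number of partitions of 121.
2056148051

p(n) counts ways to write n as a sum of positive integers (order ignored).
Euler's pentagonal recurrence: p(k) = p(k-1) + p(k-2) - p(k-5) - p(k-7) + p(k-12) + p(k-15) - ... (offsets j(3j∓1)/2, signs ++--, p(0)=1, p(<0)=0).
DP table for k = 0..120: p(0)=1, p(1)=1, p(2)=2, p(3)=3, p(4)=5, p(5)=7, p(6)=11, p(7)=15, p(8)=22, p(9)=30, p(10)=42, p(11)=56, p(12)=77, p(13)=101, p(14)=135, p(15)=176, p(16)=231, p(17)=297, p(18)=385, p(19)=490, p(20)=627, p(21)=792, p(22)=1002, p(23)=1255, p(24)=1575, p(25)=1958, p(26)=2436, p(27)=3010, p(28)=3718, p(29)=4565, p(30)=5604, p(31)=6842, p(32)=8349, p(33)=10143, p(34)=12310, p(35)=14883, p(36)=17977, p(37)=21637, p(38)=26015, p(39)=31185, p(40)=37338, p(41)=44583, p(42)=53174, p(43)=63261, p(44)=75175, p(45)=89134, p(46)=105558, p(47)=124754, p(48)=147273, p(49)=173525, p(50)=204226, p(51)=239943, p(52)=281589, p(53)=329931, p(54)=386155, p(55)=451276, p(56)=526823, p(57)=614154, p(58)=715220, p(59)=831820, p(60)=966467, p(61)=1121505, p(62)=1300156, p(63)=1505499, p(64)=1741630, p(65)=2012558, p(66)=2323520, p(67)=2679689, p(68)=3087735, p(69)=3554345, p(70)=4087968, p(71)=4697205, p(72)=5392783, p(73)=6185689, p(74)=7089500, p(75)=8118264, p(76)=9289091, p(77)=10619863, p(78)=12132164, p(79)=13848650, p(80)=15796476, p(81)=18004327, p(82)=20506255, p(83)=23338469, p(84)=26543660, p(85)=30167357, p(86)=34262962, p(87)=38887673, p(88)=44108109, p(89)=49995925, p(90)=56634173, p(91)=64112359, p(92)=72533807, p(93)=82010177, p(94)=92669720, p(95)=104651419, p(96)=118114304, p(97)=133230930, p(98)=150198136, p(99)=169229875, p(100)=190569292, p(101)=214481126, p(102)=241265379, p(103)=271248950, p(104)=304801365, p(105)=342325709, p(106)=384276336, p(107)=431149389, p(108)=483502844, p(109)=541946240, p(110)=607163746, p(111)=679903203, p(112)=761002156, p(113)=851376628, p(114)=952050665, p(115)=1064144451, p(116)=1188908248, p(117)=1327710076, p(118)=1482074143, p(119)=1653668665, p(120)=1844349560.
Final step: p(121) = p(120) + p(119) - p(116) - p(114) + p(109) + p(106) - p(99) - p(95) + p(86) + p(81) - p(70) - p(64) + p(51) + p(44) - p(29) - p(21) + p(4)
= 1844349560 + 1653668665 - 1188908248 - 952050665 + 541946240 + 384276336 - 169229875 - 104651419 + 34262962 + 18004327 - 4087968 - 1741630 + 239943 + 75175 - 4565 - 792 + 5
= 2056148051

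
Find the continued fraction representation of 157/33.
[4; 1, 3, 8]

Euclidean algorithm steps:
157 = 4 × 33 + 25
33 = 1 × 25 + 8
25 = 3 × 8 + 1
8 = 8 × 1 + 0
Continued fraction: [4; 1, 3, 8]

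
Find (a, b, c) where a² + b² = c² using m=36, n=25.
(671, 1800, 1921)

Euclid's formula: a = m² - n², b = 2mn, c = m² + n²
m = 36, n = 25
a = 36² - 25² = 1296 - 625 = 671
b = 2 × 36 × 25 = 1800
c = 36² + 25² = 1296 + 625 = 1921
Verification: 671² + 1800² = 450241 + 3240000 = 3690241 = 1921² ✓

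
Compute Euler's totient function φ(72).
24

72 = 2^3 × 3^2
φ(n) = n × ∏(1 - 1/p) for each prime p dividing n
φ(72) = 72 × (1 - 1/2) × (1 - 1/3) = 24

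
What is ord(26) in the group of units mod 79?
39

79 is prime, so ord(26) divides φ(79) = 78.
Divisors of 78: 1, 2, 3, 6, 13, 26, 39, 78.
Repeated squaring: 26^1 ≡ 26, 26^2 ≡ 44, 26^4 ≡ 40, 26^8 ≡ 20, 26^16 ≡ 5, 26^32 ≡ 25, 26^64 ≡ 72 (mod 79).
Test 26^d mod 79 for each divisor d in increasing order:
26^1 ≡ 26
26^2 ≡ 44
26^3 = 26^2·26^1 ≡ 38
26^6 = 26^4·26^2 ≡ 22
26^13 = 26^8·26^4·26^1 ≡ 23
26^26 = 26^16·26^8·26^2 ≡ 55
26^39 = 26^32·26^4·26^2·26^1 ≡ 1  ← first divisor giving 1
The order is 39.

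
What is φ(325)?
240

325 = 5^2 × 13
φ(n) = n × ∏(1 - 1/p) for each prime p dividing n
φ(325) = 325 × (1 - 1/5) × (1 - 1/13) = 240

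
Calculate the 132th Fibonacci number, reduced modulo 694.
54

Matrix identity: Q^n = [[F_(n+1), F_n], [F_n, F_(n-1)]] with Q = [[1,1],[1,0]].
n = 132 = 10000100₂. Square-and-multiply, entries mod 694:
Q^1 = [[1,1],[1,0]]
Q^2 = (Q^1)² = [[2,1],[1,1]]
Q^4 = (Q^2)² = [[5,3],[3,2]]
Q^8 = (Q^4)² = [[34,21],[21,13]]
Q^16 = (Q^8)² = [[209,293],[293,610]]
Q^33 = (Q^16)²·Q = [[289,446],[446,537]]
Q^66 = (Q^33)² = [[673,576],[576,97]]
Q^132 = (Q^66)² = [[485,54],[54,431]]
F_132 mod 694 = Q^132[0][1] = 54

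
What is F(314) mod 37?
18

Matrix identity: Q^n = [[F_(n+1), F_n], [F_n, F_(n-1)]] with Q = [[1,1],[1,0]].
n = 314 = 100111010₂. Square-and-multiply, entries mod 37:
Q^1 = [[1,1],[1,0]]
Q^2 = (Q^1)² = [[2,1],[1,1]]
Q^4 = (Q^2)² = [[5,3],[3,2]]
Q^9 = (Q^4)²·Q = [[18,34],[34,21]]
Q^19 = (Q^9)²·Q = [[31,0],[0,31]]
Q^39 = (Q^19)²·Q = [[36,36],[36,0]]
Q^78 = (Q^39)² = [[2,1],[1,1]]
Q^157 = (Q^78)²·Q = [[8,5],[5,3]]
Q^314 = (Q^157)² = [[15,18],[18,34]]
F_314 mod 37 = Q^314[0][1] = 18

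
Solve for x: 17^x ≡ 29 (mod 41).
39

Baby-step giant-step with step n = ⌈√41⌉ = 7.
Baby steps 17^j mod 41 (j:value) for j=0..6: 0:1, 1:17, 2:2, 3:34, 4:4, 5:27, 6:8.
Giant-step multiplier: 17^(-7) ≡ 17^(40-7) = 17^33 ≡ 19 (mod 41).
Giant steps γ_i = 29·19^i mod 41: γ_0=29, γ_1=18, γ_2=14, γ_3=20, γ_4=11, γ_5=4 (in table at j=4).
x = i·n + j = 5·7 + 4 = 39.
Check: 17^39 ≡ 29 (mod 41).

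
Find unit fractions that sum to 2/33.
1/17 + 1/561

Greedy algorithm:
2/33: ceiling(33/2) = 17, use 1/17
1/561: ceiling(561/1) = 561, use 1/561
Result: 2/33 = 1/17 + 1/561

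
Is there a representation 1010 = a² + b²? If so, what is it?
7² + 31² (a=7, b=31)

Factorization: 1010 = 2 × 5 × 101
By Fermat: n is sum of two squares iff every prime p ≡ 3 (mod 4) appears to even power.
All primes ≡ 3 (mod 4) appear to even power.
Search a = 0, 1, 2, … for 1010 - a² a perfect square: first hit at a = 7: 1010 - 49 = 961 = 31².
1010 = 7² + 31² = 49 + 961 ✓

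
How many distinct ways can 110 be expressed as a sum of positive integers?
607163746

p(n) counts ways to write n as a sum of positive integers (order ignored).
Euler's pentagonal recurrence: p(k) = p(k-1) + p(k-2) - p(k-5) - p(k-7) + p(k-12) + p(k-15) - ... (offsets j(3j∓1)/2, signs ++--, p(0)=1, p(<0)=0).
DP table for k = 0..109: p(0)=1, p(1)=1, p(2)=2, p(3)=3, p(4)=5, p(5)=7, p(6)=11, p(7)=15, p(8)=22, p(9)=30, p(10)=42, p(11)=56, p(12)=77, p(13)=101, p(14)=135, p(15)=176, p(16)=231, p(17)=297, p(18)=385, p(19)=490, p(20)=627, p(21)=792, p(22)=1002, p(23)=1255, p(24)=1575, p(25)=1958, p(26)=2436, p(27)=3010, p(28)=3718, p(29)=4565, p(30)=5604, p(31)=6842, p(32)=8349, p(33)=10143, p(34)=12310, p(35)=14883, p(36)=17977, p(37)=21637, p(38)=26015, p(39)=31185, p(40)=37338, p(41)=44583, p(42)=53174, p(43)=63261, p(44)=75175, p(45)=89134, p(46)=105558, p(47)=124754, p(48)=147273, p(49)=173525, p(50)=204226, p(51)=239943, p(52)=281589, p(53)=329931, p(54)=386155, p(55)=451276, p(56)=526823, p(57)=614154, p(58)=715220, p(59)=831820, p(60)=966467, p(61)=1121505, p(62)=1300156, p(63)=1505499, p(64)=1741630, p(65)=2012558, p(66)=2323520, p(67)=2679689, p(68)=3087735, p(69)=3554345, p(70)=4087968, p(71)=4697205, p(72)=5392783, p(73)=6185689, p(74)=7089500, p(75)=8118264, p(76)=9289091, p(77)=10619863, p(78)=12132164, p(79)=13848650, p(80)=15796476, p(81)=18004327, p(82)=20506255, p(83)=23338469, p(84)=26543660, p(85)=30167357, p(86)=34262962, p(87)=38887673, p(88)=44108109, p(89)=49995925, p(90)=56634173, p(91)=64112359, p(92)=72533807, p(93)=82010177, p(94)=92669720, p(95)=104651419, p(96)=118114304, p(97)=133230930, p(98)=150198136, p(99)=169229875, p(100)=190569292, p(101)=214481126, p(102)=241265379, p(103)=271248950, p(104)=304801365, p(105)=342325709, p(106)=384276336, p(107)=431149389, p(108)=483502844, p(109)=541946240.
Final step: p(110) = p(109) + p(108) - p(105) - p(103) + p(98) + p(95) - p(88) - p(84) + p(75) + p(70) - p(59) - p(53) + p(40) + p(33) - p(18) - p(10)
= 541946240 + 483502844 - 342325709 - 271248950 + 150198136 + 104651419 - 44108109 - 26543660 + 8118264 + 4087968 - 831820 - 329931 + 37338 + 10143 - 385 - 42
= 607163746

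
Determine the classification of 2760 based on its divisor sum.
abundant

Proper divisors of 2760: sum = 1 + 2 + 3 + 4 + 5 + 6 + 8 + 10 + ... + 552 + 690 + 920 + 1380 (31 divisors) = 5880
Since 5880 > 2760, 2760 is abundant.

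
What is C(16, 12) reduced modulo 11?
5

Using Lucas' theorem:
Write n=16 and k=12 in base 11:
n in base 11: [1, 5]
k in base 11: [1, 1]
C(16,12) mod 11 = ∏ C(n_i, k_i) mod 11
Digit binomials (mod 11): C(1,1) = 1; C(5,1) = 5
Product: 1 × 5 = 5 ≡ 5 (mod 11)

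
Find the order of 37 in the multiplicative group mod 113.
112

113 is prime, so ord(37) divides φ(113) = 112.
Divisors of 112: 1, 2, 4, 7, 8, 14, 16, 28, 56, 112.
Repeated squaring: 37^1 ≡ 37, 37^2 ≡ 13, 37^4 ≡ 56, 37^8 ≡ 85, 37^16 ≡ 106, 37^32 ≡ 49, 37^64 ≡ 28 (mod 113).
Test 37^d mod 113 for each divisor d in increasing order:
37^1 ≡ 37
37^2 ≡ 13
37^4 ≡ 56
37^7 = 37^4·37^2·37^1 ≡ 42
37^8 ≡ 85
37^14 = 37^8·37^4·37^2 ≡ 69
37^16 ≡ 106
37^28 = 37^16·37^8·37^4 ≡ 15
37^56 = 37^32·37^16·37^8 ≡ 112
37^112 = 37^64·37^32·37^16 ≡ 1  ← first divisor giving 1
The order is 112.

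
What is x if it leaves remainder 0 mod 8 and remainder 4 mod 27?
112

Using Chinese Remainder Theorem:
M = 8 × 27 = 216
M1 = 27, M2 = 8
y1 = 27^(-1) mod 8 = 3
y2 = 8^(-1) mod 27 = 17
x = (0×27×3 + 4×8×17) mod 216 = 112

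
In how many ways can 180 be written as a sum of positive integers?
684957390936

p(n) counts ways to write n as a sum of positive integers (order ignored).
Euler's pentagonal recurrence: p(k) = p(k-1) + p(k-2) - p(k-5) - p(k-7) + p(k-12) + p(k-15) - ... (offsets j(3j∓1)/2, signs ++--, p(0)=1, p(<0)=0).
DP table for k = 0..179: p(0)=1, p(1)=1, p(2)=2, p(3)=3, p(4)=5, p(5)=7, p(6)=11, p(7)=15, p(8)=22, p(9)=30, p(10)=42, p(11)=56, p(12)=77, p(13)=101, p(14)=135, p(15)=176, p(16)=231, p(17)=297, p(18)=385, p(19)=490, p(20)=627, p(21)=792, p(22)=1002, p(23)=1255, p(24)=1575, p(25)=1958, p(26)=2436, p(27)=3010, p(28)=3718, p(29)=4565, p(30)=5604, p(31)=6842, p(32)=8349, p(33)=10143, p(34)=12310, p(35)=14883, p(36)=17977, p(37)=21637, p(38)=26015, p(39)=31185, p(40)=37338, p(41)=44583, p(42)=53174, p(43)=63261, p(44)=75175, p(45)=89134, p(46)=105558, p(47)=124754, p(48)=147273, p(49)=173525, p(50)=204226, p(51)=239943, p(52)=281589, p(53)=329931, p(54)=386155, p(55)=451276, p(56)=526823, p(57)=614154, p(58)=715220, p(59)=831820, p(60)=966467, p(61)=1121505, p(62)=1300156, p(63)=1505499, p(64)=1741630, p(65)=2012558, p(66)=2323520, p(67)=2679689, p(68)=3087735, p(69)=3554345, p(70)=4087968, p(71)=4697205, p(72)=5392783, p(73)=6185689, p(74)=7089500, p(75)=8118264, p(76)=9289091, p(77)=10619863, p(78)=12132164, p(79)=13848650, p(80)=15796476, p(81)=18004327, p(82)=20506255, p(83)=23338469, p(84)=26543660, p(85)=30167357, p(86)=34262962, p(87)=38887673, p(88)=44108109, p(89)=49995925, p(90)=56634173, p(91)=64112359, p(92)=72533807, p(93)=82010177, p(94)=92669720, p(95)=104651419, p(96)=118114304, p(97)=133230930, p(98)=150198136, p(99)=169229875, p(100)=190569292, p(101)=214481126, p(102)=241265379, p(103)=271248950, p(104)=304801365, p(105)=342325709, p(106)=384276336, p(107)=431149389, p(108)=483502844, p(109)=541946240, p(110)=607163746, p(111)=679903203, p(112)=761002156, p(113)=851376628, p(114)=952050665, p(115)=1064144451, p(116)=1188908248, p(117)=1327710076, p(118)=1482074143, p(119)=1653668665, p(120)=1844349560, p(121)=2056148051, p(122)=2291320912, p(123)=2552338241, p(124)=2841940500, p(125)=3163127352, p(126)=3519222692, p(127)=3913864295, p(128)=4351078600, p(129)=4835271870, p(130)=5371315400, p(131)=5964539504, p(132)=6620830889, p(133)=7346629512, p(134)=8149040695, p(135)=9035836076, p(136)=10015581680, p(137)=11097645016, p(138)=12292341831, p(139)=13610949895, p(140)=15065878135, p(141)=16670689208, p(142)=18440293320, p(143)=20390982757, p(144)=22540654445, p(145)=24908858009, p(146)=27517052599, p(147)=30388671978, p(148)=33549419497, p(149)=37027355200, p(150)=40853235313, p(151)=45060624582, p(152)=49686288421, p(153)=54770336324, p(154)=60356673280, p(155)=66493182097, p(156)=73232243759, p(157)=80630964769, p(158)=88751778802, p(159)=97662728555, p(160)=107438159466, p(161)=118159068427, p(162)=129913904637, p(163)=142798995930, p(164)=156919475295, p(165)=172389800255, p(166)=189334822579, p(167)=207890420102, p(168)=228204732751, p(169)=250438925115, p(170)=274768617130, p(171)=301384802048, p(172)=330495499613, p(173)=362326859895, p(174)=397125074750, p(175)=435157697830, p(176)=476715857290, p(177)=522115831195, p(178)=571701605655, p(179)=625846753120.
Final step: p(180) = p(179) + p(178) - p(175) - p(173) + p(168) + p(165) - p(158) - p(154) + p(145) + p(140) - p(129) - p(123) + p(110) + p(103) - p(88) - p(80) + p(63) + p(54) - p(35) - p(25) + p(4)
= 625846753120 + 571701605655 - 435157697830 - 362326859895 + 228204732751 + 172389800255 - 88751778802 - 60356673280 + 24908858009 + 15065878135 - 4835271870 - 2552338241 + 607163746 + 271248950 - 44108109 - 15796476 + 1505499 + 386155 - 14883 - 1958 + 5
= 684957390936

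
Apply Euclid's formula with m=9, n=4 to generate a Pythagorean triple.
(65, 72, 97)

Euclid's formula: a = m² - n², b = 2mn, c = m² + n²
m = 9, n = 4
a = 9² - 4² = 81 - 16 = 65
b = 2 × 9 × 4 = 72
c = 9² + 4² = 81 + 16 = 97
Verification: 65² + 72² = 4225 + 5184 = 9409 = 97² ✓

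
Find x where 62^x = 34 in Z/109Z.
66

Baby-step giant-step with step n = ⌈√109⌉ = 11.
Baby steps 62^j mod 109 (j:value) for j=0..10: 0:1, 1:62, 2:29, 3:54, 4:78, 5:40, 6:82, 7:70, 8:89, 9:68, 10:74.
Giant-step multiplier: 62^(-11) ≡ 62^(108-11) = 62^97 ≡ 11 (mod 109).
Giant steps γ_i = 34·11^i mod 109: γ_0=34, γ_1=47, γ_2=81, γ_3=19, γ_4=100, γ_5=10, γ_6=1 (in table at j=0).
x = i·n + j = 6·11 + 0 = 66.
Check: 62^66 ≡ 34 (mod 109).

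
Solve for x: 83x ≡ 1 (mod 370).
107

gcd(83, 370) = 1, so the inverse exists.
Extended Euclidean algorithm on (370, 83):
370 = 4 × 83 + 38  ⟹  38 = (1)·370 + (-4)·83
83 = 2 × 38 + 7  ⟹  7 = (-2)·370 + (9)·83
38 = 5 × 7 + 3  ⟹  3 = (11)·370 + (-49)·83
7 = 2 × 3 + 1  ⟹  1 = (-24)·370 + (107)·83
So (107)·83 ≡ 1 (mod 370), i.e. 83^(-1) ≡ 107 (mod 370).
Check: 83 × 107 = 8881 ≡ 1 (mod 370)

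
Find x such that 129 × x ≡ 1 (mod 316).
49

gcd(129, 316) = 1, so the inverse exists.
Extended Euclidean algorithm on (316, 129):
316 = 2 × 129 + 58  ⟹  58 = (1)·316 + (-2)·129
129 = 2 × 58 + 13  ⟹  13 = (-2)·316 + (5)·129
58 = 4 × 13 + 6  ⟹  6 = (9)·316 + (-22)·129
13 = 2 × 6 + 1  ⟹  1 = (-20)·316 + (49)·129
So (49)·129 ≡ 1 (mod 316), i.e. 129^(-1) ≡ 49 (mod 316).
Check: 129 × 49 = 6321 ≡ 1 (mod 316)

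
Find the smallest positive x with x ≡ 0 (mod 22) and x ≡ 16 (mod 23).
154

Using Chinese Remainder Theorem:
M = 22 × 23 = 506
M1 = 23, M2 = 22
y1 = 23^(-1) mod 22 = 1
y2 = 22^(-1) mod 23 = 22
x = (0×23×1 + 16×22×22) mod 506 = 154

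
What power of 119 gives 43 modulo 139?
115

Baby-step giant-step with step n = ⌈√139⌉ = 12.
Baby steps 119^j mod 139 (j:value) for j=0..11: 0:1, 1:119, 2:122, 3:62, 4:11, 5:58, 6:91, 7:126, 8:121, 9:82, 10:28, 11:135.
Giant-step multiplier: 119^(-12) ≡ 119^(138-12) = 119^126 ≡ 106 (mod 139).
Giant steps γ_i = 43·106^i mod 139: γ_0=43, γ_1=110, γ_2=123, γ_3=111, γ_4=90, γ_5=88, γ_6=15, γ_7=61, γ_8=72, γ_9=126 (in table at j=7).
x = i·n + j = 9·12 + 7 = 115.
Check: 119^115 ≡ 43 (mod 139).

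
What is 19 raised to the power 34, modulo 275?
246

Repeated squaring. Binary of 34 = 100010.
19^1 ≡ 19 (mod 275); 19^2 ≡ 86 (mod 275); 19^4 ≡ 246 (mod 275); 19^8 ≡ 16 (mod 275); 19^16 ≡ 256 (mod 275); 19^32 ≡ 86 (mod 275)
19^34 = 19^2 × 19^32 ≡ 246 (mod 275)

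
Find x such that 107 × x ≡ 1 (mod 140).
123

gcd(107, 140) = 1, so the inverse exists.
Extended Euclidean algorithm on (140, 107):
140 = 1 × 107 + 33  ⟹  33 = (1)·140 + (-1)·107
107 = 3 × 33 + 8  ⟹  8 = (-3)·140 + (4)·107
33 = 4 × 8 + 1  ⟹  1 = (13)·140 + (-17)·107
So (-17)·107 ≡ 1 (mod 140), i.e. 107^(-1) ≡ -17 ≡ 123 (mod 140).
Check: 107 × 123 = 13161 ≡ 1 (mod 140)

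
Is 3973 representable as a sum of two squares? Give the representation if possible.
2² + 63² (a=2, b=63)

Factorization: 3973 = 29 × 137
By Fermat: n is sum of two squares iff every prime p ≡ 3 (mod 4) appears to even power.
All primes ≡ 3 (mod 4) appear to even power.
Search a = 0, 1, 2, … for 3973 - a² a perfect square: first hit at a = 2: 3973 - 4 = 3969 = 63².
3973 = 2² + 63² = 4 + 3969 ✓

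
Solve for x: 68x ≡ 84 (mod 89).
x ≡ 85 (mod 89)

gcd(68, 89) = 1, which divides 84, so solutions exist.
Find 68^(-1) mod 89 by the extended Euclidean algorithm:
89 = 1 × 68 + 21  ⟹  21 = (1)·89 + (-1)·68
68 = 3 × 21 + 5  ⟹  5 = (-3)·89 + (4)·68
21 = 4 × 5 + 1  ⟹  1 = (13)·89 + (-17)·68
So (-17)·68 ≡ 1 (mod 89), i.e. 68^(-1) ≡ -17 ≡ 72 (mod 89).
x ≡ 72 × 84 = 6048 ≡ 85 (mod 89).
Check: 68 × 85 = 5780 ≡ 84 (mod 89).
Unique solution: x ≡ 85 (mod 89)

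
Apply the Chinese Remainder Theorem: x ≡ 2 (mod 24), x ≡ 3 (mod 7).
122

Using Chinese Remainder Theorem:
M = 24 × 7 = 168
M1 = 7, M2 = 24
y1 = 7^(-1) mod 24 = 7
y2 = 24^(-1) mod 7 = 5
x = (2×7×7 + 3×24×5) mod 168 = 122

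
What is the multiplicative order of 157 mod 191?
190

191 is prime, so ord(157) divides φ(191) = 190.
Divisors of 190: 1, 2, 5, 10, 19, 38, 95, 190.
Repeated squaring: 157^1 ≡ 157, 157^2 ≡ 10, 157^4 ≡ 100, 157^8 ≡ 68, 157^16 ≡ 40, 157^32 ≡ 72, 157^64 ≡ 27, 157^128 ≡ 156 (mod 191).
Test 157^d mod 191 for each divisor d in increasing order:
157^1 ≡ 157
157^2 ≡ 10
157^5 = 157^4·157^1 ≡ 38
157^10 = 157^8·157^2 ≡ 107
157^19 = 157^16·157^2·157^1 ≡ 152
157^38 = 157^32·157^4·157^2 ≡ 184
157^95 = 157^64·157^16·157^8·157^4·157^2·157^1 ≡ 190
157^190 = 157^128·157^32·157^16·157^8·157^4·157^2 ≡ 1  ← first divisor giving 1
The order is 190.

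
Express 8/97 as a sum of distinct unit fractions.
1/13 + 1/181 + 1/38041 + 1/1736503177 + 1/3769304102927363485 + 1/18943537893793408504192074528154430149 + 1/538286441900380211365817285104907086347439746130226973253778132494225813153 + 1/579504587067542801713103191859918608251030291952195423583529357653899418686342360361798689053273749372615043661810228371898539583862011424993909789665

Greedy algorithm:
8/97: ceiling(97/8) = 13, use 1/13
7/1261: ceiling(1261/7) = 181, use 1/181
6/228241: ceiling(228241/6) = 38041, use 1/38041
5/8682515881: ceiling(8682515881/5) = 1736503177, use 1/1736503177
4/15077216411709453937: ceiling(15077216411709453937/4) = 3769304102927363485, use 1/3769304102927363485
3/56830613681380225512576223584463290445: ceiling(56830613681380225512576223584463290445/3) = 18943537893793408504192074528154430149, use 1/18943537893793408504192074528154430149
2/1076572883800760422731634570209814172694879492260453946507556264988451626305: ceiling(1076572883800760422731634570209814172694879492260453946507556264988451626305/2) = 538286441900380211365817285104907086347439746130226973253778132494225813153, use 1/538286441900380211365817285104907086347439746130226973253778132494225813153
1/579504587067542801713103191859918608251030291952195423583529357653899418686342360361798689053273749372615043661810228371898539583862011424993909789665: ceiling(579504587067542801713103191859918608251030291952195423583529357653899418686342360361798689053273749372615043661810228371898539583862011424993909789665/1) = 579504587067542801713103191859918608251030291952195423583529357653899418686342360361798689053273749372615043661810228371898539583862011424993909789665, use 1/579504587067542801713103191859918608251030291952195423583529357653899418686342360361798689053273749372615043661810228371898539583862011424993909789665
Result: 8/97 = 1/13 + 1/181 + 1/38041 + 1/1736503177 + 1/3769304102927363485 + 1/18943537893793408504192074528154430149 + 1/538286441900380211365817285104907086347439746130226973253778132494225813153 + 1/579504587067542801713103191859918608251030291952195423583529357653899418686342360361798689053273749372615043661810228371898539583862011424993909789665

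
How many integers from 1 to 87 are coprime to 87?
56

87 = 3 × 29
φ(n) = n × ∏(1 - 1/p) for each prime p dividing n
φ(87) = 87 × (1 - 1/3) × (1 - 1/29) = 56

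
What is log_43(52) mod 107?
38

Baby-step giant-step with step n = ⌈√107⌉ = 11.
Baby steps 43^j mod 107 (j:value) for j=0..10: 0:1, 1:43, 2:30, 3:6, 4:44, 5:73, 6:36, 7:50, 8:10, 9:2, 10:86.
Giant-step multiplier: 43^(-11) ≡ 43^(106-11) = 43^95 ≡ 66 (mod 107).
Giant steps γ_i = 52·66^i mod 107: γ_0=52, γ_1=8, γ_2=100, γ_3=73 (in table at j=5).
x = i·n + j = 3·11 + 5 = 38.
Check: 43^38 ≡ 52 (mod 107).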